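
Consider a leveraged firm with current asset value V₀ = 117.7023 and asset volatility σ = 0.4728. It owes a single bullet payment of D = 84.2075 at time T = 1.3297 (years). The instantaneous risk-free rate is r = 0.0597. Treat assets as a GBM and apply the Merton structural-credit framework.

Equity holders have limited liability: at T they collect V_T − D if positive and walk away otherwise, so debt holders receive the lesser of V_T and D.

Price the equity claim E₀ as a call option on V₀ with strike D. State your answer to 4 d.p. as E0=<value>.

E0=46.5048

d₁ = [ln(V₀/D) + (r + σ²/2)T] / (σ√T)
   = [ln(117.7023/84.2075) + (0.0597 + 0.5·0.4728²)·1.3297] / (0.4728·√1.3297)
   = [0.334875 + 0.228004] / 0.545198 = 1.032429
d₂ = d₁ − σ√T = 1.032429 − 0.545198 = 0.487231
N(d₁) = 0.849064,  N(d₂) = 0.686953,  e^(−rT) = 0.923686
E₀ = V₀·N(d₁) − D·e^(−rT)·N(d₂)
   = 117.7023·0.849064 − 84.2075·0.923686·0.686953 = 46.504770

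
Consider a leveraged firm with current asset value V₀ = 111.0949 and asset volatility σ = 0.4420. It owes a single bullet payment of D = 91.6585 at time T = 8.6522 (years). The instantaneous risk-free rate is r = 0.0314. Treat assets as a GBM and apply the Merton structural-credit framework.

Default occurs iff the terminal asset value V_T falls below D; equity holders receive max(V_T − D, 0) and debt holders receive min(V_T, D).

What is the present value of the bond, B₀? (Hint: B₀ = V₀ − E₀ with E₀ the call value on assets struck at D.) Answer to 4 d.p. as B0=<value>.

d₁ = [ln(V₀/D) + (r + σ²/2)T] / (σ√T)
   = [ln(111.0949/91.6585) + (0.0314 + 0.5·0.4420²)·8.6522] / (0.4420·√8.6522)
   = [0.192315 + 1.116843] / 1.300126 = 1.006947
d₂ = d₁ − σ√T = 1.006947 − 1.300126 = -0.293179
N(d₁) = 0.843020,  N(d₂) = 0.384693,  e^(−rT) = 0.762099
E₀ = V₀·N(d₁) − D·e^(−rT)·N(d₂)
   = 111.0949·0.843020 − 91.6585·0.762099·0.384693 = 66.783345
B₀ = V₀ − E₀ = 111.0949 − 66.783345 = 44.311555

B0=44.3116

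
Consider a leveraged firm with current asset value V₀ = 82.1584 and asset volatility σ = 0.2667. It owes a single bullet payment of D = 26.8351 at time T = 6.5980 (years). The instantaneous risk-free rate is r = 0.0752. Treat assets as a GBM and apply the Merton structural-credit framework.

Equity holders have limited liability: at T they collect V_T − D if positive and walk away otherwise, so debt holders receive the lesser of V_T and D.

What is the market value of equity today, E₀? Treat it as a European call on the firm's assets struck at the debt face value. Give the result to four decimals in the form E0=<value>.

d₁ = [ln(V₀/D) + (r + σ²/2)T] / (σ√T)
   = [ln(82.1584/26.8351) + (0.0752 + 0.5·0.2667²)·6.5980] / (0.2667·√6.5980)
   = [1.118938 + 0.730824] / 0.685061 = 2.700143
d₂ = d₁ − σ√T = 2.700143 − 0.685061 = 2.015082
N(d₁) = 0.996535,  N(d₂) = 0.978052,  e^(−rT) = 0.608858
E₀ = V₀·N(d₁) − D·e^(−rT)·N(d₂)
   = 82.1584·0.996535 − 26.8351·0.608858·0.978052 = 65.893510

E0=65.8935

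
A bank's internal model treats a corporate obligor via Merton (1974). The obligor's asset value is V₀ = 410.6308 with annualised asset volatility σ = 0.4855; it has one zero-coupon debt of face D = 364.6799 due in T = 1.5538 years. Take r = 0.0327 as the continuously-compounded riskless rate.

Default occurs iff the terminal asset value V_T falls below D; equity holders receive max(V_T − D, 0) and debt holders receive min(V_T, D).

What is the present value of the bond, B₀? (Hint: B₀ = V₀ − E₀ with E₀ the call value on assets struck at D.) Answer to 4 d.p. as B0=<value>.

B0=285.1943

d₁ = [ln(V₀/D) + (r + σ²/2)T] / (σ√T)
   = [ln(410.6308/364.6799) + (0.0327 + 0.5·0.4855²)·1.5538] / (0.4855·√1.5538)
   = [0.118675 + 0.233933] / 0.605183 = 0.582645
d₂ = d₁ − σ√T = 0.582645 − 0.605183 = -0.022538
N(d₁) = 0.719934,  N(d₂) = 0.491009,  e^(−rT) = 0.950460
E₀ = V₀·N(d₁) − D·e^(−rT)·N(d₂)
   = 410.6308·0.719934 − 364.6799·0.950460·0.491009 = 125.436472
B₀ = V₀ − E₀ = 410.6308 − 125.436472 = 285.194328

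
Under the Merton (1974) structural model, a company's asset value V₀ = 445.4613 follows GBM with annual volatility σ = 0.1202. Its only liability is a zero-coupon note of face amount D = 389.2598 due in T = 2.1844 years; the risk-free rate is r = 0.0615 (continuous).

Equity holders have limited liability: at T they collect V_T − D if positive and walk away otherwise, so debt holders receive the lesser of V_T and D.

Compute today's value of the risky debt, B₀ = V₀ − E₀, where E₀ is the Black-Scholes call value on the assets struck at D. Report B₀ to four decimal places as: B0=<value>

B0=338.3751

d₁ = [ln(V₀/D) + (r + σ²/2)T] / (σ√T)
   = [ln(445.4613/389.2598) + (0.0615 + 0.5·0.1202²)·2.1844] / (0.1202·√2.1844)
   = [0.134863 + 0.150121] / 0.177652 = 1.604169
d₂ = d₁ − σ√T = 1.604169 − 0.177652 = 1.426517
N(d₁) = 0.945662,  N(d₂) = 0.923140,  e^(−rT) = 0.874292
E₀ = V₀·N(d₁) − D·e^(−rT)·N(d₂)
   = 445.4613·0.945662 − 389.2598·0.874292·0.923140 = 107.086212
B₀ = V₀ − E₀ = 445.4613 − 107.086212 = 338.375088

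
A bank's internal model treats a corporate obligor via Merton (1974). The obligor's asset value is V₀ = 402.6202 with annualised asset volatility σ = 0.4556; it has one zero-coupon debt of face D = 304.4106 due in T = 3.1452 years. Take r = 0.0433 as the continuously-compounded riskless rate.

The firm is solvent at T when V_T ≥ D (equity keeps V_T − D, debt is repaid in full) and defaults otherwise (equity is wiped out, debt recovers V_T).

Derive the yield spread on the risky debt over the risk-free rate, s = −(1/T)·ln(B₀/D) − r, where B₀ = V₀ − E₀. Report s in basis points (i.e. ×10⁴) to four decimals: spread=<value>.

spread=648.2383

d₁ = [ln(V₀/D) + (r + σ²/2)T] / (σ√T)
   = [ln(402.6202/304.4106) + (0.0433 + 0.5·0.4556²)·3.1452] / (0.4556·√3.1452)
   = [0.279616 + 0.462614] / 0.807993 = 0.918609
d₂ = d₁ − σ√T = 0.918609 − 0.807993 = 0.110616
N(d₁) = 0.820850,  N(d₂) = 0.544039,  e^(−rT) = 0.872679
E₀ = V₀·N(d₁) − D·e^(−rT)·N(d₂)
   = 402.6202·0.820850 − 304.4106·0.872679·0.544039 = 185.965167
B₀ = V₀ − E₀ = 402.6202 − 185.965167 = 216.655033
spread = −(1/T)·ln(B₀/D) − r = −(1/3.1452)·ln(216.655033/304.4106) − 0.0433 = 0.06482383
in basis points: 0.06482383 × 10⁴ = 648.2383 bp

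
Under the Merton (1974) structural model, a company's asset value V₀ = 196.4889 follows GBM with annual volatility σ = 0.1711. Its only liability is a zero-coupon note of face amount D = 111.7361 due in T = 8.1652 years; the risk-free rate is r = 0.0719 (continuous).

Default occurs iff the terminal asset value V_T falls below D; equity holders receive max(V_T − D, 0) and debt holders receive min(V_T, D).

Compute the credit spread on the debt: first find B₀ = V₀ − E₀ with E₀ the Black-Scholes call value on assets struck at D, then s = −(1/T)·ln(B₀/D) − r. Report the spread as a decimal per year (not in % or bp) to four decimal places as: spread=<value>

d₁ = [ln(V₀/D) + (r + σ²/2)T] / (σ√T)
   = [ln(196.4889/111.7361) + (0.0719 + 0.5·0.1711²)·8.1652] / (0.1711·√8.1652)
   = [0.564466 + 0.706597] / 0.488915 = 2.599762
d₂ = d₁ − σ√T = 2.599762 − 0.488915 = 2.110847
N(d₁) = 0.995336,  N(d₂) = 0.982607,  e^(−rT) = 0.555949
E₀ = V₀·N(d₁) − D·e^(−rT)·N(d₂)
   = 196.4889·0.995336 − 111.7361·0.555949·0.982607 = 134.533198
B₀ = V₀ − E₀ = 196.4889 − 134.533198 = 61.955702
spread = −(1/T)·ln(B₀/D) − r = −(1/8.1652)·ln(61.955702/111.7361) − 0.0719 = 0.00032361

spread=0.0003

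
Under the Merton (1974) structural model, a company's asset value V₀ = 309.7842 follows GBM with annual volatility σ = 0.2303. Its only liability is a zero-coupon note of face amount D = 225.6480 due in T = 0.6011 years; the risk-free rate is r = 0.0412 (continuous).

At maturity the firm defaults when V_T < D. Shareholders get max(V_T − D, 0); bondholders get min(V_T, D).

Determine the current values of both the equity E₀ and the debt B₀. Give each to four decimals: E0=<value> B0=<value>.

d₁ = [ln(V₀/D) + (r + σ²/2)T] / (σ√T)
   = [ln(309.7842/225.6480) + (0.0412 + 0.5·0.2303²)·0.6011] / (0.2303·√0.6011)
   = [0.316900 + 0.040706] / 0.178553 = 2.002797
d₂ = d₁ − σ√T = 2.002797 − 0.178553 = 1.824244
N(d₁) = 0.977400,  N(d₂) = 0.965942,  e^(−rT) = 0.975539
E₀ = V₀·N(d₁) − D·e^(−rT)·N(d₂)
   = 309.7842·0.977400 − 225.6480·0.975539·0.965942 = 90.151879
B₀ = V₀ − E₀ = 309.7842 − 90.151879 = 219.632321

E0=90.1519 B0=219.6323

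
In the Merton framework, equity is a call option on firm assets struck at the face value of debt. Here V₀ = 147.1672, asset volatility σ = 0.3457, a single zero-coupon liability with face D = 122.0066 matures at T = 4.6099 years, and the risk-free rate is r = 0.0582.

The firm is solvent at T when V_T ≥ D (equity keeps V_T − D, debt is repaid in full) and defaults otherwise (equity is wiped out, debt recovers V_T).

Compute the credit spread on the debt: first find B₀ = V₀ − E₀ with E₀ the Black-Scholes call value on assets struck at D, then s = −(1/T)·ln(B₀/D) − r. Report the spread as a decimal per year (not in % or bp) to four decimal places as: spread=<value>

spread=0.0348

d₁ = [ln(V₀/D) + (r + σ²/2)T] / (σ√T)
   = [ln(147.1672/122.0066) + (0.0582 + 0.5·0.3457²)·4.6099] / (0.3457·√4.6099)
   = [0.187494 + 0.543757] / 0.742241 = 0.985194
d₂ = d₁ − σ√T = 0.985194 − 0.742241 = 0.242952
N(d₁) = 0.837736,  N(d₂) = 0.595979,  e^(−rT) = 0.764681
E₀ = V₀·N(d₁) − D·e^(−rT)·N(d₂)
   = 147.1672·0.837736 − 122.0066·0.764681·0.595979 = 67.684654
B₀ = V₀ − E₀ = 147.1672 − 67.684654 = 79.482546
spread = −(1/T)·ln(B₀/D) − r = −(1/4.6099)·ln(79.482546/122.0066) − 0.0582 = 0.03476030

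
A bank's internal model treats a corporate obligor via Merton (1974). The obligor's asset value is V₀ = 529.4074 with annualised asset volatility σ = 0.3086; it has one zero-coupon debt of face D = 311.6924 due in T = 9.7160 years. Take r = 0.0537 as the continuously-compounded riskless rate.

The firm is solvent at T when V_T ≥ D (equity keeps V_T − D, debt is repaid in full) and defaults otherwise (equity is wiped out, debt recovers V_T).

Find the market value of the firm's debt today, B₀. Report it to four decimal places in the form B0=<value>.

B0=165.5631

d₁ = [ln(V₀/D) + (r + σ²/2)T] / (σ√T)
   = [ln(529.4074/311.6924) + (0.0537 + 0.5·0.3086²)·9.7160] / (0.3086·√9.7160)
   = [0.529741 + 0.984396] / 0.961922 = 1.574076
d₂ = d₁ − σ√T = 1.574076 − 0.961922 = 0.612154
N(d₁) = 0.942265,  N(d₂) = 0.729782,  e^(−rT) = 0.593482
E₀ = V₀·N(d₁) − D·e^(−rT)·N(d₂)
   = 529.4074·0.942265 − 311.6924·0.593482·0.729782 = 363.844299
B₀ = V₀ − E₀ = 529.4074 − 363.844299 = 165.563101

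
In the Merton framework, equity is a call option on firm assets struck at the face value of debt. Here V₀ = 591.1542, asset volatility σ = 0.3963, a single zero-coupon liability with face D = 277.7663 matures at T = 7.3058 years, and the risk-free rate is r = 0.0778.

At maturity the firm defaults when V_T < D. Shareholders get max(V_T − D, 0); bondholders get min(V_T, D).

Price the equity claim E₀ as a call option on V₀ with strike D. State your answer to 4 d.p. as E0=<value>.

d₁ = [ln(V₀/D) + (r + σ²/2)T] / (σ√T)
   = [ln(591.1542/277.7663) + (0.0778 + 0.5·0.3963²)·7.3058] / (0.3963·√7.3058)
   = [0.755297 + 1.142093] / 1.071169 = 1.771326
d₂ = d₁ − σ√T = 1.771326 − 1.071169 = 0.700157
N(d₁) = 0.961747,  N(d₂) = 0.758085,  e^(−rT) = 0.566436
E₀ = V₀·N(d₁) − D·e^(−rT)·N(d₂)
   = 591.1542·0.961747 − 277.7663·0.566436·0.758085 = 449.265882

E0=449.2659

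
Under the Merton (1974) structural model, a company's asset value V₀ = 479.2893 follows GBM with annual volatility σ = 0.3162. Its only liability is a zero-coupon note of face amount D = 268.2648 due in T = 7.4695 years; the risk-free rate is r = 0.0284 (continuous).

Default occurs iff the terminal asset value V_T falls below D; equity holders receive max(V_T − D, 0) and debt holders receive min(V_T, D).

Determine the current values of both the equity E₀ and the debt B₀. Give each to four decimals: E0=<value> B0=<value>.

d₁ = [ln(V₀/D) + (r + σ²/2)T] / (σ√T)
   = [ln(479.2893/268.2648) + (0.0284 + 0.5·0.3162²)·7.4695] / (0.3162·√7.4695)
   = [0.580330 + 0.585543] / 0.864187 = 1.349098
d₂ = d₁ − σ√T = 1.349098 − 0.864187 = 0.484912
N(d₁) = 0.911347,  N(d₂) = 0.686130,  e^(−rT) = 0.808856
E₀ = V₀·N(d₁) − D·e^(−rT)·N(d₂)
   = 479.2893·0.911347 − 268.2648·0.808856·0.686130 = 287.917133
B₀ = V₀ − E₀ = 479.2893 − 287.917133 = 191.372167

E0=287.9171 B0=191.3722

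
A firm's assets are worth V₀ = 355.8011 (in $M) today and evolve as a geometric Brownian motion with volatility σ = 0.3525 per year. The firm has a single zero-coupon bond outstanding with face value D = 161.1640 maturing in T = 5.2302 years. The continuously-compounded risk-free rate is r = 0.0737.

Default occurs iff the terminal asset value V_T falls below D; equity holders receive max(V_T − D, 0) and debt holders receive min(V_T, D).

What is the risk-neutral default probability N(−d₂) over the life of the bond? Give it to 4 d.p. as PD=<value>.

PD=0.1452

d₁ = [ln(V₀/D) + (r + σ²/2)T] / (σ√T)
   = [ln(355.8011/161.1640) + (0.0737 + 0.5·0.3525²)·5.2302] / (0.3525·√5.2302)
   = [0.791949 + 0.710408] / 0.806154 = 1.863610
d₂ = d₁ − σ√T = 1.863610 − 0.806154 = 1.057456
risk-neutral PD = N(−d₂) = N(-1.057456) = 0.145152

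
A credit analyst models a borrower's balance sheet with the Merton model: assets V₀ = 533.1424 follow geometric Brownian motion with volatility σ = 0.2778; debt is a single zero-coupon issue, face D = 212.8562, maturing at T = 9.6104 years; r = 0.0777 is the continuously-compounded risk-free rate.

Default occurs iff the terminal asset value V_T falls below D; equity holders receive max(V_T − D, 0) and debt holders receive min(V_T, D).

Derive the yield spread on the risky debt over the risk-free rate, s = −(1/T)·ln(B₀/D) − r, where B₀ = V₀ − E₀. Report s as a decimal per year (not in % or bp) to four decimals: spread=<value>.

d₁ = [ln(V₀/D) + (r + σ²/2)T] / (σ√T)
   = [ln(533.1424/212.8562) + (0.0777 + 0.5·0.2778²)·9.6104] / (0.2778·√9.6104)
   = [0.918172 + 1.117559] / 0.861198 = 2.363836
d₂ = d₁ − σ√T = 2.363836 − 0.861198 = 1.502638
N(d₁) = 0.990957,  N(d₂) = 0.933534,  e^(−rT) = 0.473915
E₀ = V₀·N(d₁) − D·e^(−rT)·N(d₂)
   = 533.1424·0.990957 − 212.8562·0.473915·0.933534 = 434.150130
B₀ = V₀ − E₀ = 533.1424 − 434.150130 = 98.992270
spread = −(1/T)·ln(B₀/D) − r = −(1/9.6104)·ln(98.992270/212.8562) − 0.0777 = 0.00196110

spread=0.0020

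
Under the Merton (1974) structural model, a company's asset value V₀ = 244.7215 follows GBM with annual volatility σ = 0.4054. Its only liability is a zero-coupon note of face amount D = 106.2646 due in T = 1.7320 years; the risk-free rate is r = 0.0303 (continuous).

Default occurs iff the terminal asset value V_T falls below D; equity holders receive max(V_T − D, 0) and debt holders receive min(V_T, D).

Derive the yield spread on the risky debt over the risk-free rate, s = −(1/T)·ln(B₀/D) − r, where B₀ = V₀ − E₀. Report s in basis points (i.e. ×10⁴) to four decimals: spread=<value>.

d₁ = [ln(V₀/D) + (r + σ²/2)T] / (σ√T)
   = [ln(244.7215/106.2646) + (0.0303 + 0.5·0.4054²)·1.7320] / (0.4054·√1.7320)
   = [0.834189 + 0.194806] / 0.533529 = 1.928659
d₂ = d₁ − σ√T = 1.928659 − 0.533529 = 1.395130
N(d₁) = 0.973113,  N(d₂) = 0.918512,  e^(−rT) = 0.948874
E₀ = V₀·N(d₁) − D·e^(−rT)·N(d₂)
   = 244.7215·0.973113 − 106.2646·0.948874·0.918512 = 145.526686
B₀ = V₀ − E₀ = 244.7215 − 145.526686 = 99.194814
spread = −(1/T)·ln(B₀/D) − r = −(1/1.7320)·ln(99.194814/106.2646) − 0.0303 = 0.00944970
in basis points: 0.00944970 × 10⁴ = 94.4970 bp

spread=94.4970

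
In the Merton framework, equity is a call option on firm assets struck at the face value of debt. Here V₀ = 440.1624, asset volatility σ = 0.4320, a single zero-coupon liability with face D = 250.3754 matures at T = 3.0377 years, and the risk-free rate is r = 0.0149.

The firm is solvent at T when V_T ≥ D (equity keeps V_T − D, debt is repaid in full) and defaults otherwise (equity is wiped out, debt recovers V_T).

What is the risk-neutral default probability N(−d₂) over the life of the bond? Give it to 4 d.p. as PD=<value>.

PD=0.3325

d₁ = [ln(V₀/D) + (r + σ²/2)T] / (σ√T)
   = [ln(440.1624/250.3754) + (0.0149 + 0.5·0.4320²)·3.0377] / (0.4320·√3.0377)
   = [0.564182 + 0.328716] / 0.752933 = 1.185893
d₂ = d₁ − σ√T = 1.185893 − 0.752933 = 0.432961
risk-neutral PD = N(−d₂) = N(-0.432961) = 0.332522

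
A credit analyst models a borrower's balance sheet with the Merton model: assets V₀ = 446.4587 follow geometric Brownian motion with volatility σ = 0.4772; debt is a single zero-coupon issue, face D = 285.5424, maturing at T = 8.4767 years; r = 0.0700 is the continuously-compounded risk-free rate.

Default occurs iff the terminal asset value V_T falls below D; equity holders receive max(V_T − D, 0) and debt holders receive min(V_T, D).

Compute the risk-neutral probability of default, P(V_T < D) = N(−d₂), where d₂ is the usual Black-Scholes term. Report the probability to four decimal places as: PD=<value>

PD=0.4784

d₁ = [ln(V₀/D) + (r + σ²/2)T] / (σ√T)
   = [ln(446.4587/285.5424) + (0.0700 + 0.5·0.4772²)·8.4767] / (0.4772·√8.4767)
   = [0.446956 + 1.558525] / 1.389357 = 1.443460
d₂ = d₁ − σ√T = 1.443460 − 1.389357 = 0.054103
risk-neutral PD = N(−d₂) = N(-0.054103) = 0.478426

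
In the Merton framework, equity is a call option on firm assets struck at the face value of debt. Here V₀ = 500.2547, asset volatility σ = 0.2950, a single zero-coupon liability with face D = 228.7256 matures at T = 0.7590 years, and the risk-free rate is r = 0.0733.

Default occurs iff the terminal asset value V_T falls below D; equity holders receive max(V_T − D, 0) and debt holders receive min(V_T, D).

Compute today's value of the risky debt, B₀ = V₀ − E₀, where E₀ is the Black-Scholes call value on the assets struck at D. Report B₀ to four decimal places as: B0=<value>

B0=216.3357

d₁ = [ln(V₀/D) + (r + σ²/2)T] / (σ√T)
   = [ln(500.2547/228.7256) + (0.0733 + 0.5·0.2950²)·0.7590] / (0.2950·√0.7590)
   = [0.782594 + 0.088661] / 0.257006 = 3.390021
d₂ = d₁ − σ√T = 3.390021 − 0.257006 = 3.133015
N(d₁) = 0.999651,  N(d₂) = 0.999135,  e^(−rT) = 0.945885
E₀ = V₀·N(d₁) − D·e^(−rT)·N(d₂)
   = 500.2547·0.999651 − 228.7256·0.945885·0.999135 = 283.919032
B₀ = V₀ − E₀ = 500.2547 − 283.919032 = 216.335668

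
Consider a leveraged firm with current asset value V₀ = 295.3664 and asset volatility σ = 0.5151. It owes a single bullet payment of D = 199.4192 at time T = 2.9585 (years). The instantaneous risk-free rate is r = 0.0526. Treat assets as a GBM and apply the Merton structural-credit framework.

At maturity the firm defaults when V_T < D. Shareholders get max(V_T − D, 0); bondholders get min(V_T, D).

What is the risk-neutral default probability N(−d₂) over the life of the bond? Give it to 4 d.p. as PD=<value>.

PD=0.4301

d₁ = [ln(V₀/D) + (r + σ²/2)T] / (σ√T)
   = [ln(295.3664/199.4192) + (0.0526 + 0.5·0.5151²)·2.9585] / (0.5151·√2.9585)
   = [0.392807 + 0.548104] / 0.885987 = 1.061992
d₂ = d₁ − σ√T = 1.061992 − 0.885987 = 0.176005
risk-neutral PD = N(−d₂) = N(-0.176005) = 0.430145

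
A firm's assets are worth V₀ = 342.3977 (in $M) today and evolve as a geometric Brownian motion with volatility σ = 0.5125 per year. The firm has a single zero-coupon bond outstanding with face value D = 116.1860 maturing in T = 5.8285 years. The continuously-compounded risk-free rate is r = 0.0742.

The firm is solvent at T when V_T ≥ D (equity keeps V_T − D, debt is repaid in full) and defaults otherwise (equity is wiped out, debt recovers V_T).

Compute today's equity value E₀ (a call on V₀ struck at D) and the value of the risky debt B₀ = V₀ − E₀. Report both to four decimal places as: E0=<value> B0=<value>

E0=276.3539 B0=66.0438

d₁ = [ln(V₀/D) + (r + σ²/2)T] / (σ√T)
   = [ln(342.3977/116.1860) + (0.0742 + 0.5·0.5125²)·5.8285] / (0.5125·√5.8285)
   = [1.080781 + 1.197921] / 1.237292 = 1.841684
d₂ = d₁ − σ√T = 1.841684 − 1.237292 = 0.604392
N(d₁) = 0.967239,  N(d₂) = 0.727208,  e^(−rT) = 0.648901
E₀ = V₀·N(d₁) − D·e^(−rT)·N(d₂)
   = 342.3977·0.967239 − 116.1860·0.648901·0.727208 = 276.353914
B₀ = V₀ − E₀ = 342.3977 − 276.353914 = 66.043786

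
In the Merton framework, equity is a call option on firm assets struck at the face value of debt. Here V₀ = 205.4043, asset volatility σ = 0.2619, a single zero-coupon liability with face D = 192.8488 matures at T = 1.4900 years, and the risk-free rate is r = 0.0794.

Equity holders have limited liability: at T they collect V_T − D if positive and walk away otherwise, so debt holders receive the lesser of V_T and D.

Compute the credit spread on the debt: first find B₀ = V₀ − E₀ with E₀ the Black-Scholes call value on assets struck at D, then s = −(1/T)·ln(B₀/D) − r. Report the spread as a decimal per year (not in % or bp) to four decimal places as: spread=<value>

spread=0.0428

d₁ = [ln(V₀/D) + (r + σ²/2)T] / (σ√T)
   = [ln(205.4043/192.8488) + (0.0794 + 0.5·0.2619²)·1.4900] / (0.2619·√1.4900)
   = [0.063074 + 0.169407] / 0.319690 = 0.727207
d₂ = d₁ − σ√T = 0.727207 − 0.319690 = 0.407517
N(d₁) = 0.766450,  N(d₂) = 0.658186,  e^(−rT) = 0.888424
E₀ = V₀·N(d₁) − D·e^(−rT)·N(d₂)
   = 205.4043·0.766450 − 192.8488·0.888424·0.658186 = 44.664204
B₀ = V₀ − E₀ = 205.4043 − 44.664204 = 160.740096
spread = −(1/T)·ln(B₀/D) − r = −(1/1.4900)·ln(160.740096/192.8488) − 0.0794 = 0.04282665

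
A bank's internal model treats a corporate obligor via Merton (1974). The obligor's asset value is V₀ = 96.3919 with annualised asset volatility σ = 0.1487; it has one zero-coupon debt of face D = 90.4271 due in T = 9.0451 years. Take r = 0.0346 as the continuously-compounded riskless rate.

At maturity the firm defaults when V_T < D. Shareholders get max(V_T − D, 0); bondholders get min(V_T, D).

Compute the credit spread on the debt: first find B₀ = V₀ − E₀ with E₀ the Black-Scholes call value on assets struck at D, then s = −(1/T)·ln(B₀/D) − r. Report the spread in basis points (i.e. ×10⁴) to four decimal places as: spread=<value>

d₁ = [ln(V₀/D) + (r + σ²/2)T] / (σ√T)
   = [ln(96.3919/90.4271) + (0.0346 + 0.5·0.1487²)·9.0451] / (0.1487·√9.0451)
   = [0.063878 + 0.412962] / 0.447216 = 1.066240
d₂ = d₁ − σ√T = 1.066240 − 0.447216 = 0.619023
N(d₁) = 0.856842,  N(d₂) = 0.732050,  e^(−rT) = 0.731279
E₀ = V₀·N(d₁) − D·e^(−rT)·N(d₂)
   = 96.3919·0.856842 − 90.4271·0.731279·0.732050 = 34.184114
B₀ = V₀ − E₀ = 96.3919 − 34.184114 = 62.207786
spread = −(1/T)·ln(B₀/D) − r = −(1/9.0451)·ln(62.207786/90.4271) − 0.0346 = 0.00675541
in basis points: 0.00675541 × 10⁴ = 67.5541 bp

spread=67.5541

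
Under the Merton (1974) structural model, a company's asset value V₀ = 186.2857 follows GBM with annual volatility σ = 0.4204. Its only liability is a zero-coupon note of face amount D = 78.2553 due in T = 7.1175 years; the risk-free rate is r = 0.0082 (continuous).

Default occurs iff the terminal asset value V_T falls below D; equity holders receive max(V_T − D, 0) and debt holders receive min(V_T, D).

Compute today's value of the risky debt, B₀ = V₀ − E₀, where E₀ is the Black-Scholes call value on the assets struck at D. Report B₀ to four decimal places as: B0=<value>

B0=60.0450

d₁ = [ln(V₀/D) + (r + σ²/2)T] / (σ√T)
   = [ln(186.2857/78.2553) + (0.0082 + 0.5·0.4204²)·7.1175] / (0.4204·√7.1175)
   = [0.867305 + 0.687323] / 1.121570 = 1.386118
d₂ = d₁ − σ√T = 1.386118 − 1.121570 = 0.264548
N(d₁) = 0.917145,  N(d₂) = 0.604321,  e^(−rT) = 0.943307
E₀ = V₀·N(d₁) − D·e^(−rT)·N(d₂)
   = 186.2857·0.917145 − 78.2553·0.943307·0.604321 = 126.240676
B₀ = V₀ − E₀ = 186.2857 − 126.240676 = 60.045024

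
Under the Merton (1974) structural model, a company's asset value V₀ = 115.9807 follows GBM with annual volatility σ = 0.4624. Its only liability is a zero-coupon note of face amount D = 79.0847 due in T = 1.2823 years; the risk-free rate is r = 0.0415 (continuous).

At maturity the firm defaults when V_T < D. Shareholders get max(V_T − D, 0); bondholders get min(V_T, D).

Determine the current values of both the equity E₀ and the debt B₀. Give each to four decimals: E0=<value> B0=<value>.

E0=46.4195 B0=69.5612

d₁ = [ln(V₀/D) + (r + σ²/2)T] / (σ√T)
   = [ln(115.9807/79.0847) + (0.0415 + 0.5·0.4624²)·1.2823] / (0.4624·√1.2823)
   = [0.382904 + 0.190302] / 0.523616 = 1.094708
d₂ = d₁ − σ√T = 1.094708 − 0.523616 = 0.571093
N(d₁) = 0.863178,  N(d₂) = 0.716032,  e^(−rT) = 0.948176
E₀ = V₀·N(d₁) − D·e^(−rT)·N(d₂)
   = 115.9807·0.863178 − 79.0847·0.948176·0.716032 = 46.419482
B₀ = V₀ − E₀ = 115.9807 − 46.419482 = 69.561218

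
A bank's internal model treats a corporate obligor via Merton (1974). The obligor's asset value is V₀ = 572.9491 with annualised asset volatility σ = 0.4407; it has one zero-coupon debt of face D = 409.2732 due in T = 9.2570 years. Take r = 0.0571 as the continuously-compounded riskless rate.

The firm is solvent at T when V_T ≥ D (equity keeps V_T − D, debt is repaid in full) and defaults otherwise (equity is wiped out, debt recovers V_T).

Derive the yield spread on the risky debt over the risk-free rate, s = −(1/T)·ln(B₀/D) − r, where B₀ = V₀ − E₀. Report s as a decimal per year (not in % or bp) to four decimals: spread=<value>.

spread=0.0365

d₁ = [ln(V₀/D) + (r + σ²/2)T] / (σ√T)
   = [ln(572.9491/409.2732) + (0.0571 + 0.5·0.4407²)·9.2570] / (0.4407·√9.2570)
   = [0.336414 + 1.427506] / 1.340844 = 1.315530
d₂ = d₁ − σ√T = 1.315530 − 1.340844 = -0.025314
N(d₁) = 0.905834,  N(d₂) = 0.489902,  e^(−rT) = 0.589445
E₀ = V₀·N(d₁) − D·e^(−rT)·N(d₂)
   = 572.9491·0.905834 − 409.2732·0.589445·0.489902 = 400.810899
B₀ = V₀ − E₀ = 572.9491 − 400.810899 = 172.138201
spread = −(1/T)·ln(B₀/D) − r = −(1/9.2570)·ln(172.138201/409.2732) − 0.0571 = 0.03646004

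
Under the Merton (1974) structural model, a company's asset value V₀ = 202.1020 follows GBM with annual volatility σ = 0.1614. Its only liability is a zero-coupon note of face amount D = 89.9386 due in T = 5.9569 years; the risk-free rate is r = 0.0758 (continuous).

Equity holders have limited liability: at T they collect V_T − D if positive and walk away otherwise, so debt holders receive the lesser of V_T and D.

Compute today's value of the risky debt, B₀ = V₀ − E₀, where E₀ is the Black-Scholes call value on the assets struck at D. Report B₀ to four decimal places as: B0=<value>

d₁ = [ln(V₀/D) + (r + σ²/2)T] / (σ√T)
   = [ln(202.1020/89.9386) + (0.0758 + 0.5·0.1614²)·5.9569] / (0.1614·√5.9569)
   = [0.809645 + 0.529122] / 0.393925 = 3.398531
d₂ = d₁ − σ√T = 3.398531 − 0.393925 = 3.004606
N(d₁) = 0.999661,  N(d₂) = 0.998670,  e^(−rT) = 0.636651
E₀ = V₀·N(d₁) − D·e^(−rT)·N(d₂)
   = 202.1020·0.999661 − 89.9386·0.636651·0.998670 = 144.850137
B₀ = V₀ − E₀ = 202.1020 − 144.850137 = 57.251863

B0=57.2519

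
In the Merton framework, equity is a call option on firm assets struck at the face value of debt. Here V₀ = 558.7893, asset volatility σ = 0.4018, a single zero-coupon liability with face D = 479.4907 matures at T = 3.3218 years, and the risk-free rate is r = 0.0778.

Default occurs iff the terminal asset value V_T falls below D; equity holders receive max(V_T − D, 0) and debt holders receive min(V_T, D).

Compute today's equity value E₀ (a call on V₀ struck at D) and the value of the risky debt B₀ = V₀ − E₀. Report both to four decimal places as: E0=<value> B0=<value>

E0=246.1794 B0=312.6099

d₁ = [ln(V₀/D) + (r + σ²/2)T] / (σ√T)
   = [ln(558.7893/479.4907) + (0.0778 + 0.5·0.4018²)·3.3218] / (0.4018·√3.3218)
   = [0.153048 + 0.526577] / 0.732313 = 0.928053
d₂ = d₁ − σ√T = 0.928053 − 0.732313 = 0.195740
N(d₁) = 0.823310,  N(d₂) = 0.577593,  e^(−rT) = 0.772258
E₀ = V₀·N(d₁) − D·e^(−rT)·N(d₂)
   = 558.7893·0.823310 − 479.4907·0.772258·0.577593 = 246.179384
B₀ = V₀ − E₀ = 558.7893 − 246.179384 = 312.609916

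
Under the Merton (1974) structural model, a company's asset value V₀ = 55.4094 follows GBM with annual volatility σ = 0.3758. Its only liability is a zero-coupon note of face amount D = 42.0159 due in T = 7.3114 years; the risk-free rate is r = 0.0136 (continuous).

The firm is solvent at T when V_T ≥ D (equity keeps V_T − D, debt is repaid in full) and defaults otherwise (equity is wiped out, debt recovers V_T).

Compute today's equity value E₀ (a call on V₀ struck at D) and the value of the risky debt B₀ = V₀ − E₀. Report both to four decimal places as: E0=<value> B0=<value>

d₁ = [ln(V₀/D) + (r + σ²/2)T] / (σ√T)
   = [ln(55.4094/42.0159) + (0.0136 + 0.5·0.3758²)·7.3114] / (0.3758·√7.3114)
   = [0.276701 + 0.615714] / 1.016148 = 0.878233
d₂ = d₁ − σ√T = 0.878233 − 1.016148 = -0.137915
N(d₁) = 0.810091,  N(d₂) = 0.445154,  e^(−rT) = 0.905349
E₀ = V₀·N(d₁) − D·e^(−rT)·N(d₂)
   = 55.4094·0.810091 − 42.0159·0.905349·0.445154 = 27.953454
B₀ = V₀ − E₀ = 55.4094 − 27.953454 = 27.455946

E0=27.9535 B0=27.4559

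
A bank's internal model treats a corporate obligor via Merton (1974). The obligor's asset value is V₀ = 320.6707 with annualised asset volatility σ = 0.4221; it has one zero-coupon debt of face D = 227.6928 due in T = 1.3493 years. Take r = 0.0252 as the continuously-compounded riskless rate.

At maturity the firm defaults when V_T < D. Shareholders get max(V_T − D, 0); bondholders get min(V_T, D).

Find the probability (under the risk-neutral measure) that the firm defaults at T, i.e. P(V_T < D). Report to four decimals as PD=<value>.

d₁ = [ln(V₀/D) + (r + σ²/2)T] / (σ√T)
   = [ln(320.6707/227.6928) + (0.0252 + 0.5·0.4221²)·1.3493] / (0.4221·√1.3493)
   = [0.342417 + 0.154204] / 0.490309 = 1.012874
d₂ = d₁ − σ√T = 1.012874 − 0.490309 = 0.522566
risk-neutral PD = N(−d₂) = N(-0.522566) = 0.300638

PD=0.3006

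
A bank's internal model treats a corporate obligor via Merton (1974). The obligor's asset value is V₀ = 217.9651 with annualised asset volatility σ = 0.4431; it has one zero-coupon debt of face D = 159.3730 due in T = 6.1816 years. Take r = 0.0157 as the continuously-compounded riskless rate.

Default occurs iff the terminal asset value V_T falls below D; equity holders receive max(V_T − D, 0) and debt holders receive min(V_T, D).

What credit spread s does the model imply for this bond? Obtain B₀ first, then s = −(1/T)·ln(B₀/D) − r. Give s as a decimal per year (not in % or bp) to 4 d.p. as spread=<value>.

d₁ = [ln(V₀/D) + (r + σ²/2)T] / (σ√T)
   = [ln(217.9651/159.3730) + (0.0157 + 0.5·0.4431²)·6.1816] / (0.4431·√6.1816)
   = [0.313088 + 0.703891] / 1.101672 = 0.923123
d₂ = d₁ − σ√T = 0.923123 − 1.101672 = -0.178548
N(d₁) = 0.822029,  N(d₂) = 0.429146,  e^(−rT) = 0.907510
E₀ = V₀·N(d₁) − D·e^(−rT)·N(d₂)
   = 217.9651·0.822029 − 159.3730·0.907510·0.429146 = 117.105036
B₀ = V₀ − E₀ = 217.9651 − 117.105036 = 100.860064
spread = −(1/T)·ln(B₀/D) − r = −(1/6.1816)·ln(100.860064/159.3730) − 0.0157 = 0.05831212

spread=0.0583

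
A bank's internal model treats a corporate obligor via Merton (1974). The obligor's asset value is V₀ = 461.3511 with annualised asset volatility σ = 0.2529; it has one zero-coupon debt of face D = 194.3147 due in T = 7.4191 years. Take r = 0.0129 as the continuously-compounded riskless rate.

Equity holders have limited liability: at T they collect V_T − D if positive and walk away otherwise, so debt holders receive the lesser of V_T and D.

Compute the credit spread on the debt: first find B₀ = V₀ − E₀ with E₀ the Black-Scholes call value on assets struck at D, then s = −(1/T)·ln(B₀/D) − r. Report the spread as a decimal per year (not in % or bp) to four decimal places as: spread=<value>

d₁ = [ln(V₀/D) + (r + σ²/2)T] / (σ√T)
   = [ln(461.3511/194.3147) + (0.0129 + 0.5·0.2529²)·7.4191] / (0.2529·√7.4191)
   = [0.864680 + 0.332963] / 0.688850 = 1.738614
d₂ = d₁ − σ√T = 1.738614 − 0.688850 = 1.049764
N(d₁) = 0.958949,  N(d₂) = 0.853087,  e^(−rT) = 0.908731
E₀ = V₀·N(d₁) − D·e^(−rT)·N(d₂)
   = 461.3511·0.958949 − 194.3147·0.908731·0.853087 = 291.774170
B₀ = V₀ − E₀ = 461.3511 − 291.774170 = 169.576930
spread = −(1/T)·ln(B₀/D) − r = −(1/7.4191)·ln(169.576930/194.3147) − 0.0129 = 0.00545429

spread=0.0055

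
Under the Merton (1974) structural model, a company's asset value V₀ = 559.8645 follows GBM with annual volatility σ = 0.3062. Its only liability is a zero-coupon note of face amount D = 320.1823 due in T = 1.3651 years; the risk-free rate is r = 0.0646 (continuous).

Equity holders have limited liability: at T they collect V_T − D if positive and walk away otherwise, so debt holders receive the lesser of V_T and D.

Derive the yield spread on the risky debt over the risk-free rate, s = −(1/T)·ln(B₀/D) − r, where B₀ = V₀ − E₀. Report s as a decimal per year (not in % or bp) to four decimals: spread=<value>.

d₁ = [ln(V₀/D) + (r + σ²/2)T] / (σ√T)
   = [ln(559.8645/320.1823) + (0.0646 + 0.5·0.3062²)·1.3651] / (0.3062·√1.3651)
   = [0.558804 + 0.152180] / 0.357756 = 1.987343
d₂ = d₁ − σ√T = 1.987343 − 0.357756 = 1.629586
N(d₁) = 0.976558,  N(d₂) = 0.948406,  e^(−rT) = 0.915591
E₀ = V₀·N(d₁) − D·e^(−rT)·N(d₂)
   = 559.8645·0.976558 − 320.1823·0.915591·0.948406 = 268.709220
B₀ = V₀ − E₀ = 559.8645 − 268.709220 = 291.155280
spread = −(1/T)·ln(B₀/D) − r = −(1/1.3651)·ln(291.155280/320.1823) − 0.0646 = 0.00501672

spread=0.0050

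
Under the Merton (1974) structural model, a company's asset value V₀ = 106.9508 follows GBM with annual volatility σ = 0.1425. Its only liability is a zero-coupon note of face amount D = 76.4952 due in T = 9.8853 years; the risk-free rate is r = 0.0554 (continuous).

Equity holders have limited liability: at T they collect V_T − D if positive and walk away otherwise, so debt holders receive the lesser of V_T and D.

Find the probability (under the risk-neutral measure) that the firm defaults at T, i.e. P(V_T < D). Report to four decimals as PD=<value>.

d₁ = [ln(V₀/D) + (r + σ²/2)T] / (σ√T)
   = [ln(106.9508/76.4952) + (0.0554 + 0.5·0.1425²)·9.8853] / (0.1425·√9.8853)
   = [0.335141 + 0.648012] / 0.448033 = 2.194378
d₂ = d₁ − σ√T = 2.194378 − 0.448033 = 1.746345
risk-neutral PD = N(−d₂) = N(-1.746345) = 0.040376

PD=0.0404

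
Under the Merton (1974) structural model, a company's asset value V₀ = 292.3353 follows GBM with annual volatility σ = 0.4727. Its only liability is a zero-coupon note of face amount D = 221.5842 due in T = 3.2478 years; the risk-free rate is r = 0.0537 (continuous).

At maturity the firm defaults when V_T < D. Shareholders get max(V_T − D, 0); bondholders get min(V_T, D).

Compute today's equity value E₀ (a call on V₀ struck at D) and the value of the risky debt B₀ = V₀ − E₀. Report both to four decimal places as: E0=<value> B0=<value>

d₁ = [ln(V₀/D) + (r + σ²/2)T] / (σ√T)
   = [ln(292.3353/221.5842) + (0.0537 + 0.5·0.4727²)·3.2478] / (0.4727·√3.2478)
   = [0.277099 + 0.537260] / 0.851884 = 0.955950
d₂ = d₁ − σ√T = 0.955950 − 0.851884 = 0.104067
N(d₁) = 0.830451,  N(d₂) = 0.541442,  e^(−rT) = 0.839955
E₀ = V₀·N(d₁) − D·e^(−rT)·N(d₂)
   = 292.3353·0.830451 − 221.5842·0.839955·0.541442 = 141.996670
B₀ = V₀ − E₀ = 292.3353 − 141.996670 = 150.338630

E0=141.9967 B0=150.3386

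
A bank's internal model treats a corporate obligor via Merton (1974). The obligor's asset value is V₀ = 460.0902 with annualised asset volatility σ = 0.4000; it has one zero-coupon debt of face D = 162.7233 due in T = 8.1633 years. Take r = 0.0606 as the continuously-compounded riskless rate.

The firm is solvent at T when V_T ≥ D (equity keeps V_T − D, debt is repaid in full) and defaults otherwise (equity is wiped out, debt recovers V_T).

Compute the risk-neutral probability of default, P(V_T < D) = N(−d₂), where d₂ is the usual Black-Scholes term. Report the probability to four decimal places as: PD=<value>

PD=0.2204

d₁ = [ln(V₀/D) + (r + σ²/2)T] / (σ√T)
   = [ln(460.0902/162.7233) + (0.0606 + 0.5·0.4000²)·8.1633] / (0.4000·√8.1633)
   = [1.039371 + 1.147760] / 1.142860 = 1.913736
d₂ = d₁ − σ√T = 1.913736 − 1.142860 = 0.770876
risk-neutral PD = N(−d₂) = N(-0.770876) = 0.220390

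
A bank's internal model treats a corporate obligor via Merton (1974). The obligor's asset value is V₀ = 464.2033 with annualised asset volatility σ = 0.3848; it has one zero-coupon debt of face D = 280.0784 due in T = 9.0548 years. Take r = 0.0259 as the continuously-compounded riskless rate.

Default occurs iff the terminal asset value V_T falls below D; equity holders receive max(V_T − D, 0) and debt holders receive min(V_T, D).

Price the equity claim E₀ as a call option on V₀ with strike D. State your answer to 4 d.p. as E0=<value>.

E0=296.3211

d₁ = [ln(V₀/D) + (r + σ²/2)T] / (σ√T)
   = [ln(464.2033/280.0784) + (0.0259 + 0.5·0.3848²)·9.0548] / (0.3848·√9.0548)
   = [0.505253 + 0.904896] / 1.157909 = 1.217841
d₂ = d₁ − σ√T = 1.217841 − 1.157909 = 0.059932
N(d₁) = 0.888358,  N(d₂) = 0.523895,  e^(−rT) = 0.790951
E₀ = V₀·N(d₁) − D·e^(−rT)·N(d₂)
   = 464.2033·0.888358 − 280.0784·0.790951·0.523895 = 296.321058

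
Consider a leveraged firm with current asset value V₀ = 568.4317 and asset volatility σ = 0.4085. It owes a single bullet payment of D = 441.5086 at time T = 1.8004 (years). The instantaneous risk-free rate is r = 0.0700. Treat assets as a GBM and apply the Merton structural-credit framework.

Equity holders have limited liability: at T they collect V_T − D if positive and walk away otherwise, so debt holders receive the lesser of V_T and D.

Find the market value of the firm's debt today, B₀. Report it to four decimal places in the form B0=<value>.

d₁ = [ln(V₀/D) + (r + σ²/2)T] / (σ√T)
   = [ln(568.4317/441.5086) + (0.0700 + 0.5·0.4085²)·1.8004] / (0.4085·√1.8004)
   = [0.252684 + 0.276246] / 0.548121 = 0.964988
d₂ = d₁ − σ√T = 0.964988 − 0.548121 = 0.416866
N(d₁) = 0.832724,  N(d₂) = 0.661612,  e^(−rT) = 0.881590
E₀ = V₀·N(d₁) − D·e^(−rT)·N(d₂)
   = 568.4317·0.832724 − 441.5086·0.881590·0.661612 = 215.828016
B₀ = V₀ − E₀ = 568.4317 − 215.828016 = 352.603684

B0=352.6037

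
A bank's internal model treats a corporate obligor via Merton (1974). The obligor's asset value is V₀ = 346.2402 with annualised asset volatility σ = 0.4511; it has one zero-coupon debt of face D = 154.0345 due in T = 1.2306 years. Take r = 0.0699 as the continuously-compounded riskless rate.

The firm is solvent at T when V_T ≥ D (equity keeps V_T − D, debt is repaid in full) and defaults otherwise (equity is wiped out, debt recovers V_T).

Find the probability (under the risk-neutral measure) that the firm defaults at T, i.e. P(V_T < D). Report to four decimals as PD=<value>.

PD=0.0617

d₁ = [ln(V₀/D) + (r + σ²/2)T] / (σ√T)
   = [ln(346.2402/154.0345) + (0.0699 + 0.5·0.4511²)·1.2306] / (0.4511·√1.2306)
   = [0.809956 + 0.211227] / 0.500416 = 2.040668
d₂ = d₁ − σ√T = 2.040668 − 0.500416 = 1.540252
risk-neutral PD = N(−d₂) = N(-1.540252) = 0.061749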